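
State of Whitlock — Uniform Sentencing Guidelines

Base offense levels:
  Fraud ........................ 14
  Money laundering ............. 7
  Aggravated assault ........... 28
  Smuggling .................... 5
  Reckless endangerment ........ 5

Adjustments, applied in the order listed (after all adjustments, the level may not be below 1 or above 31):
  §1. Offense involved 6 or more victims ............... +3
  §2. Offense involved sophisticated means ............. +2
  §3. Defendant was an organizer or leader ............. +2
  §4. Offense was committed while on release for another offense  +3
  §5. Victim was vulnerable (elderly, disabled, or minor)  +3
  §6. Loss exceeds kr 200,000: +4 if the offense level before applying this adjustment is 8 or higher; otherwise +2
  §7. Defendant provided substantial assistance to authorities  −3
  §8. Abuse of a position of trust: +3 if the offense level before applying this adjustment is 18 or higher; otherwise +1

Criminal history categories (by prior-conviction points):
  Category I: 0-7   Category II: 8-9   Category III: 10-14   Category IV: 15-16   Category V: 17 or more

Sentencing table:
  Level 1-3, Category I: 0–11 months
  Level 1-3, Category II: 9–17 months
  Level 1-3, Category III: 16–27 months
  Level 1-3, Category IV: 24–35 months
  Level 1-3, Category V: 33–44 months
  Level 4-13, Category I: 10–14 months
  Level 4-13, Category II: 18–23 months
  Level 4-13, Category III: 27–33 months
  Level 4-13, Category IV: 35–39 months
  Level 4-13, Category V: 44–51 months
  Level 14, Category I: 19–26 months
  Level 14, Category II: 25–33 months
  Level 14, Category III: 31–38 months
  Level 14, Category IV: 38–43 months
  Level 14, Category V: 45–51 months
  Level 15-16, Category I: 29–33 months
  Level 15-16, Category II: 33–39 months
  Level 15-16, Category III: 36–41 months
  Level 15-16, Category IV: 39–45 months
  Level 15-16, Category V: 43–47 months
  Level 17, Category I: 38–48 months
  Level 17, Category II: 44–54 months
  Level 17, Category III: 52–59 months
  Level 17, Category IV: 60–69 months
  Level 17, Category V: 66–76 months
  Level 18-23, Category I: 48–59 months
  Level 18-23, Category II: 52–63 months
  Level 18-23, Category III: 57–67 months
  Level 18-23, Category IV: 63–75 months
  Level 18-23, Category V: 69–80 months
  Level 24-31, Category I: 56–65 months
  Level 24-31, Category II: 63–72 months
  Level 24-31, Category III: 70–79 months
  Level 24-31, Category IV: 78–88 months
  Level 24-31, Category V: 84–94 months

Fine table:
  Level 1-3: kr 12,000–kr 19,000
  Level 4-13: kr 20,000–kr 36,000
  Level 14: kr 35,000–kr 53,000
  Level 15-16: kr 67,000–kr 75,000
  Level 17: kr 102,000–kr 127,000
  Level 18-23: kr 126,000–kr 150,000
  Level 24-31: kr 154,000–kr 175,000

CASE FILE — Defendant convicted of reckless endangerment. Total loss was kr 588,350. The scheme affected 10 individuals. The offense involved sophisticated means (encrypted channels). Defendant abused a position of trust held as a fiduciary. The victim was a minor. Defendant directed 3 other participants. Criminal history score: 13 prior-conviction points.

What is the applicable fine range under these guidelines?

kr 126,000–kr 150,000

Base offense level for reckless endangerment: 5.
§1 applies: 5 + 3 = 8.
§2 applies: 8 + 2 = 10.
§3 applies: 10 + 2 = 12.
§4 does not apply.
§5 applies: 12 + 3 = 15.
§6 applies (level before this adjustment is 15 ≥ 8, so +4): 15 + 4 = 19.
§8 applies (level before this adjustment is 19 ≥ 18, so +3): 19 + 3 = 22.
Final offense level: 22.
Level 22 falls in the 18-23 band.
Fine table: Level 18-23 → kr 126,000–kr 150,000.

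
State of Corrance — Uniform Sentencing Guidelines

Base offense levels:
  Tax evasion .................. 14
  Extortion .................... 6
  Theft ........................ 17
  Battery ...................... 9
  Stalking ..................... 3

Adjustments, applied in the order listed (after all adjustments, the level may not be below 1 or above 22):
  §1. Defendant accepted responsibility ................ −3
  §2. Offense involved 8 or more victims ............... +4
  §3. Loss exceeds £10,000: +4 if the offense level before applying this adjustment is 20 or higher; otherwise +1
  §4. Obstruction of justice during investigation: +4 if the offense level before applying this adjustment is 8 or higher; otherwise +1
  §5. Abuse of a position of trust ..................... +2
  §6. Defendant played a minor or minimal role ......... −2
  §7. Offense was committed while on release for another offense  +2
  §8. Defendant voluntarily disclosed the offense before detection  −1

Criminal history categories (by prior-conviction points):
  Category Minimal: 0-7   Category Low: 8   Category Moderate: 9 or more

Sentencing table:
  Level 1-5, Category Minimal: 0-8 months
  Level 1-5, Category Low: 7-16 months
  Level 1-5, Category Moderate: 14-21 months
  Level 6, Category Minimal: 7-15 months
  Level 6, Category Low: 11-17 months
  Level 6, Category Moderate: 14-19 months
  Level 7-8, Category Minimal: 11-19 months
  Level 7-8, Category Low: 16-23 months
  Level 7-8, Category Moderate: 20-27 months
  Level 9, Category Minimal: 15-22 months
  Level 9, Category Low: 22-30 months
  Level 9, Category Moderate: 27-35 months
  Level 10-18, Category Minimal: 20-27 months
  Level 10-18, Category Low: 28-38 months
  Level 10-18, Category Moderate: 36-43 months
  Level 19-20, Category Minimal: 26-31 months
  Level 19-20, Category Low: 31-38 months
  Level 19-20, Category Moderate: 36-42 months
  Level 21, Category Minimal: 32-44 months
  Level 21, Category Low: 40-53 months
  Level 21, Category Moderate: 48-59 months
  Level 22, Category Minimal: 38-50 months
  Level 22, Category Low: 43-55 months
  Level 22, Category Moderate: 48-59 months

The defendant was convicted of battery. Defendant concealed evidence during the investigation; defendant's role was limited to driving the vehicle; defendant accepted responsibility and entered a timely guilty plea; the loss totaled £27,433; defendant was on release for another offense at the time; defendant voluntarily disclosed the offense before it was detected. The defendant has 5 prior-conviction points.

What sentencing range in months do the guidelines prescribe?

11-19 months

Base offense level for battery: 9.
§1 applies: 9 − 3 = 6.
§3 applies (level before this adjustment is 6 < 20, so +1): 6 + 1 = 7.
§4 applies (level before this adjustment is 7 < 8, so +1): 7 + 1 = 8.
§5 does not apply.
§6 applies: 8 − 2 = 6.
§7 applies: 6 + 2 = 8.
§8 applies: 8 − 1 = 7.
Final offense level: 7.
Criminal history: 5 prior points → Category Minimal (0-7).
Level 7 falls in the 7-8 band.
Grid: Level 7-8 × Category Minimal = 11-19 months.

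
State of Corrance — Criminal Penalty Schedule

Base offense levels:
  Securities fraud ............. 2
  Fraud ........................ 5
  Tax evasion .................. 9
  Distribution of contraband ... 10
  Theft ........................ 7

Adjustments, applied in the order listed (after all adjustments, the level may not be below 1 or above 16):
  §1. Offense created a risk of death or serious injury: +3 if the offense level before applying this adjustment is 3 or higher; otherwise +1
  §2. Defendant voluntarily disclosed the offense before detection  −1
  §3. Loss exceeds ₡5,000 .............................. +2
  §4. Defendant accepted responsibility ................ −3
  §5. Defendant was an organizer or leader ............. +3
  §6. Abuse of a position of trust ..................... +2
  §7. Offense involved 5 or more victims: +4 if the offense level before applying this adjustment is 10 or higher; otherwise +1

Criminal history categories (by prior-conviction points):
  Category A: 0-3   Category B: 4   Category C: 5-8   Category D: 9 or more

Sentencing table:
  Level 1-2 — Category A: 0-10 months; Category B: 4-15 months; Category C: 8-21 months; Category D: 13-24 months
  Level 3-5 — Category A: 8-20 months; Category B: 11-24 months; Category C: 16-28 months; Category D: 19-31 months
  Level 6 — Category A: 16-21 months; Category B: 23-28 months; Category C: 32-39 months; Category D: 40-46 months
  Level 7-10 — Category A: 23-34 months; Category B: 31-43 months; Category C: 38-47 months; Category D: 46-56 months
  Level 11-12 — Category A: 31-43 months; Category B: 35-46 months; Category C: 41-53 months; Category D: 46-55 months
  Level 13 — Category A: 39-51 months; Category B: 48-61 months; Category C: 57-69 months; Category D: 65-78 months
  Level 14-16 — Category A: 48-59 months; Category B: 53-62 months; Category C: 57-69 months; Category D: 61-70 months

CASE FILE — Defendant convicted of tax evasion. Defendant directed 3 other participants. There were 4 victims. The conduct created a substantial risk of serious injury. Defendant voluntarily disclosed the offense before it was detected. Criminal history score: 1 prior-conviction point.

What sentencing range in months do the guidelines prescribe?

48-59 months

Base offense level for tax evasion: 9.
§1 applies (level before this adjustment is 9 ≥ 3, so +3): 9 + 3 = 12.
§2 applies: 12 − 1 = 11.
§3 does not apply.
§5 applies: 11 + 3 = 14.
§6 does not apply.
Final offense level: 14.
Criminal history: 1 prior point → Category A (0-3).
Level 14 falls in the 14-16 band.
Grid: Level 14-16 × Category A = 48-59 months.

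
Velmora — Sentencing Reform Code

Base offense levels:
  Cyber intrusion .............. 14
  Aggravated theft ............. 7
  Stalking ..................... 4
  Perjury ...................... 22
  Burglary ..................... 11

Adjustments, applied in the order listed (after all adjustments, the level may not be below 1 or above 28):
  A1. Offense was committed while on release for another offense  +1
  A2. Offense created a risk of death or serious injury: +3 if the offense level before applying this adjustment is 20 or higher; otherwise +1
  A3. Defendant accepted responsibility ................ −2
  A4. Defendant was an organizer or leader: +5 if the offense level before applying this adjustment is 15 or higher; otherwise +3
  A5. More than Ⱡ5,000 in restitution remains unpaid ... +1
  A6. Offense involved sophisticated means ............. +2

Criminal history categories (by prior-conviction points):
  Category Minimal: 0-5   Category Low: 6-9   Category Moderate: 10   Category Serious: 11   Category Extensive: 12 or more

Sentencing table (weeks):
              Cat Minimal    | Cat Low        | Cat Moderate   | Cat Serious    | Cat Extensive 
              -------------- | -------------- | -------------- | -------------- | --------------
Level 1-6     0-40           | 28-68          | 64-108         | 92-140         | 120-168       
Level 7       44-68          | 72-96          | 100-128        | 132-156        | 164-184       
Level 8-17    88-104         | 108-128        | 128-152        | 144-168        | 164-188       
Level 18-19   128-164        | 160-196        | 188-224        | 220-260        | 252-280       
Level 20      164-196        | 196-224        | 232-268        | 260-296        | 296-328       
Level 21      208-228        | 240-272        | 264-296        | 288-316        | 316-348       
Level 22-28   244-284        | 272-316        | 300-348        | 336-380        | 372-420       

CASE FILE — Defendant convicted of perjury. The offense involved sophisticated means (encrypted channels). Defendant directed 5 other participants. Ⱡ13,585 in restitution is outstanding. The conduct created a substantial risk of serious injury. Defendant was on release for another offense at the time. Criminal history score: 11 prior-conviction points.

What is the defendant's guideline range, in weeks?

Base offense level for perjury: 22.
A1 applies: 22 + 1 = 23.
A2 applies (level before this adjustment is 23 ≥ 20, so +3): 23 + 3 = 26.
A4 applies (level before this adjustment is 26 ≥ 15, so +5): 26 + 5 = 31.
A5 applies: 31 + 1 = 32.
A6 applies: 32 + 2 = 34.
Level 34 exceeds the maximum of 28; capped at 28.
Final offense level: 28.
Criminal history: 11 prior points → Category Serious (11).
Level 28 falls in the 22-28 band.
Grid: Level 22-28 × Category Serious = 336-380 weeks.

336-380 weeks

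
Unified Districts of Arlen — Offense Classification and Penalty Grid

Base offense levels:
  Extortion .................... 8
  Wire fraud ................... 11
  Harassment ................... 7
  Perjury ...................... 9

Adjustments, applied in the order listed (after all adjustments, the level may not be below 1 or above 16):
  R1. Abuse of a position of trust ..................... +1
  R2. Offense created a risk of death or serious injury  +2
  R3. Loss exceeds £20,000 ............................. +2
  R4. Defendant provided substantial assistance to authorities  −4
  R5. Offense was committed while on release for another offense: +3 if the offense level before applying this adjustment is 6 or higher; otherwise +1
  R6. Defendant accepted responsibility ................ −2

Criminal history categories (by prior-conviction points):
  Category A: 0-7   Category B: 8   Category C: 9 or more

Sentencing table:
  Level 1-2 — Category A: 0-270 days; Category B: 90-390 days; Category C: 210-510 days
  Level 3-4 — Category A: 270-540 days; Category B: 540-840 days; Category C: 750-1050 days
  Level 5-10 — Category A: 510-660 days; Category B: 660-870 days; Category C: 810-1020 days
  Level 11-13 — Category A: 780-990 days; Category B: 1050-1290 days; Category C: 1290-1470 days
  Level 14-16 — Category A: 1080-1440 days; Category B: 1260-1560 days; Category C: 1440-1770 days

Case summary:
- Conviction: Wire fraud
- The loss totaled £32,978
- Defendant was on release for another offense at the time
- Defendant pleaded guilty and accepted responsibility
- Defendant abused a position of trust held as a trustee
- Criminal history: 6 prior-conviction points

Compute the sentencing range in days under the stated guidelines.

1080-1440 days

Base offense level for wire fraud: 11.
R1 applies: 11 + 1 = 12.
R2 does not apply.
R3 applies: 12 + 2 = 14.
R5 applies (level before this adjustment is 14 ≥ 6, so +3): 14 + 3 = 17.
R6 applies: 17 − 2 = 15.
Final offense level: 15.
Criminal history: 6 prior points → Category A (0-7).
Level 15 falls in the 14-16 band.
Grid: Level 14-16 × Category A = 1080-1440 days.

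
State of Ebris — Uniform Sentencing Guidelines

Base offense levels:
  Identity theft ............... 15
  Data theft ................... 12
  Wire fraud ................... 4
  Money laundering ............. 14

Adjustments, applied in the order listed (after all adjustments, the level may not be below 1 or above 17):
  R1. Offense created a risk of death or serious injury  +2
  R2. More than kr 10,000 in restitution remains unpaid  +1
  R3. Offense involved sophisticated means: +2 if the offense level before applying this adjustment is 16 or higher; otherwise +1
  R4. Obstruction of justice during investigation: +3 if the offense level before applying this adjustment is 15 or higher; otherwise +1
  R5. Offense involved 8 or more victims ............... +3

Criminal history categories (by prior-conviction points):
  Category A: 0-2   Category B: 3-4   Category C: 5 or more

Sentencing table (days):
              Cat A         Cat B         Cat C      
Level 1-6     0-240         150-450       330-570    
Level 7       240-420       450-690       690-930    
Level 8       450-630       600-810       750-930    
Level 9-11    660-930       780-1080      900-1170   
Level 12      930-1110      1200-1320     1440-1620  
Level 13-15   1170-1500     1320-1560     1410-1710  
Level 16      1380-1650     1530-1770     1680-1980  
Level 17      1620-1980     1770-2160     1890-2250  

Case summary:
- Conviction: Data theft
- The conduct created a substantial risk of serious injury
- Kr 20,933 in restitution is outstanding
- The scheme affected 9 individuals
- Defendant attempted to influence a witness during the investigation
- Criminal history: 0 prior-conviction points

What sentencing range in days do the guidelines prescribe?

1620-1980 days

Base offense level for data theft: 12.
R1 applies: 12 + 2 = 14.
R2 applies: 14 + 1 = 15.
R3 does not apply.
R4 applies (level before this adjustment is 15 ≥ 15, so +3): 15 + 3 = 18.
R5 applies: 18 + 3 = 21.
Level 21 exceeds the maximum of 17; capped at 17.
Final offense level: 17.
Criminal history: 0 prior points → Category A (0-2).
Level 17 falls in the 17 band.
Grid: Level 17 × Category A = 1620-1980 days.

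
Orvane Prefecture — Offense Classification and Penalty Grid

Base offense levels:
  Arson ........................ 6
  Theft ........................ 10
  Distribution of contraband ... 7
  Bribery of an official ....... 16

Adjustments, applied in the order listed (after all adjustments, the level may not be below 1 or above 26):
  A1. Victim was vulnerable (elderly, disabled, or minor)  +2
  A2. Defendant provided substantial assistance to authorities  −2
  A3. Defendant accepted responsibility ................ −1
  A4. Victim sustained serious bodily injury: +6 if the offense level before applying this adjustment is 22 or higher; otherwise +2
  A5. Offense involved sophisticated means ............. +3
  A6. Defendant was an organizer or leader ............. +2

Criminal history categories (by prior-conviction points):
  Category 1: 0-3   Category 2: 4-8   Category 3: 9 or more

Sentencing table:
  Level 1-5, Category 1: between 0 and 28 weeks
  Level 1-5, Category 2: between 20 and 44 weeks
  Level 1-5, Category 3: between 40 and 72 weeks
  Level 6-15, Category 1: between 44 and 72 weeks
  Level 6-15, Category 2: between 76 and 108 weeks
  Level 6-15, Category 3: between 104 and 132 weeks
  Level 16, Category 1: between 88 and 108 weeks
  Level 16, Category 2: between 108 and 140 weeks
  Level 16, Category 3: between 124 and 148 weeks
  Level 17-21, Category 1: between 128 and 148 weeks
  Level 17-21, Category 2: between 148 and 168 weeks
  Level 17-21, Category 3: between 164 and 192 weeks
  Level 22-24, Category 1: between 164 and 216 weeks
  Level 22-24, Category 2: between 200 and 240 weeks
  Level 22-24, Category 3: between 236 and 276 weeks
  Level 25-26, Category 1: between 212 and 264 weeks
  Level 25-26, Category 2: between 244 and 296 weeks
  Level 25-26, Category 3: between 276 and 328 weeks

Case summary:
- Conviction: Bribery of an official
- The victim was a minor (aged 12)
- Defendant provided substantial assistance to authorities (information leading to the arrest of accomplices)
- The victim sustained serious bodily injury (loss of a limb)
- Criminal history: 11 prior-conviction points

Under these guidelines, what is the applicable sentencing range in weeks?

Base offense level for bribery of an official: 16.
A1 applies: 16 + 2 = 18.
A2 applies: 18 − 2 = 16.
A3 does not apply.
A4 applies (level before this adjustment is 16 < 22, so +2): 16 + 2 = 18.
A5 does not apply.
A6 does not apply.
Final offense level: 18.
Criminal history: 11 prior points → Category 3 (9+).
Level 18 falls in the 17-21 band.
Grid: Level 17-21 × Category 3 = 164-192 weeks.

164-192 weeks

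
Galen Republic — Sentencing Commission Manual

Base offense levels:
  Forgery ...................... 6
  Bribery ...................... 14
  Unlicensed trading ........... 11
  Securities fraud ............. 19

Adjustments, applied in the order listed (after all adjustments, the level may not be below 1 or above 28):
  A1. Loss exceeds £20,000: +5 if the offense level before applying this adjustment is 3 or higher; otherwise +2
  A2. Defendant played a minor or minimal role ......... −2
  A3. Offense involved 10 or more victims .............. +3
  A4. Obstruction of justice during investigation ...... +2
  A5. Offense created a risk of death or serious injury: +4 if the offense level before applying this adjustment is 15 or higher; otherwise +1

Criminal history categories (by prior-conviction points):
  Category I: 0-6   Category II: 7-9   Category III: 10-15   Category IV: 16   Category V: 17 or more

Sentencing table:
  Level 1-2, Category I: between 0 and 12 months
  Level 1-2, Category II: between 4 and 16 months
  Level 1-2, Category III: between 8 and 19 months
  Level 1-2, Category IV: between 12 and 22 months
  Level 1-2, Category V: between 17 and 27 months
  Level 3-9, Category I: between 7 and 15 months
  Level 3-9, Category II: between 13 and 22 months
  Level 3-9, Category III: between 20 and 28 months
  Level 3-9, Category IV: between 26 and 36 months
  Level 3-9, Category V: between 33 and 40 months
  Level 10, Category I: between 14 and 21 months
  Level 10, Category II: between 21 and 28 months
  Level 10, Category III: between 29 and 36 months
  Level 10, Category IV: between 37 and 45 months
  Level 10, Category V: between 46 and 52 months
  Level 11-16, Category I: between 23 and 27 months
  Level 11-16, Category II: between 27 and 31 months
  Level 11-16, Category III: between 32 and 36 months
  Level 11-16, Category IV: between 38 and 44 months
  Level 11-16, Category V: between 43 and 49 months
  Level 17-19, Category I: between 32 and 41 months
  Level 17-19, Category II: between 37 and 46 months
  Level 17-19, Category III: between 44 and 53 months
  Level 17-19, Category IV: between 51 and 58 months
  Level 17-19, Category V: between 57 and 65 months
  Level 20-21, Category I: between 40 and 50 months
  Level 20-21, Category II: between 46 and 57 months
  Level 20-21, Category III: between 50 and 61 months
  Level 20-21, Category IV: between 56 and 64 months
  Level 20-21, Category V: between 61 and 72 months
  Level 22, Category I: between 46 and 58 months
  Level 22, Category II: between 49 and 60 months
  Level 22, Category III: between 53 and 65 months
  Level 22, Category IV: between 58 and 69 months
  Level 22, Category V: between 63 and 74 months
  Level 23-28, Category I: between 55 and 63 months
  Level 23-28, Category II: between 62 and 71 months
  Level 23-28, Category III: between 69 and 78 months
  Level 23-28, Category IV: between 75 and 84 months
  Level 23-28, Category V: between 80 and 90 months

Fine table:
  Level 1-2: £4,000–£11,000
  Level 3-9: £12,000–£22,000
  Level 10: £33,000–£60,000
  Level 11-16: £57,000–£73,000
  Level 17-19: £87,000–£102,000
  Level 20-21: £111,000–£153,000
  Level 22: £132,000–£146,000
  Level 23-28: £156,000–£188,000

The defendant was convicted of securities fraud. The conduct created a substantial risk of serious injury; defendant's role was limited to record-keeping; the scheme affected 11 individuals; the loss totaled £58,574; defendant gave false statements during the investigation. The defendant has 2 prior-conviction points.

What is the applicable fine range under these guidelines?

£156,000–£188,000

Base offense level for securities fraud: 19.
A1 applies (level before this adjustment is 19 ≥ 3, so +5): 19 + 5 = 24.
A2 applies: 24 − 2 = 22.
A3 applies: 22 + 3 = 25.
A4 applies: 25 + 2 = 27.
A5 applies (level before this adjustment is 27 ≥ 15, so +4): 27 + 4 = 31.
Level 31 exceeds the maximum of 28; capped at 28.
Final offense level: 28.
Level 28 falls in the 23-28 band.
Fine table: Level 23-28 → £156,000–£188,000.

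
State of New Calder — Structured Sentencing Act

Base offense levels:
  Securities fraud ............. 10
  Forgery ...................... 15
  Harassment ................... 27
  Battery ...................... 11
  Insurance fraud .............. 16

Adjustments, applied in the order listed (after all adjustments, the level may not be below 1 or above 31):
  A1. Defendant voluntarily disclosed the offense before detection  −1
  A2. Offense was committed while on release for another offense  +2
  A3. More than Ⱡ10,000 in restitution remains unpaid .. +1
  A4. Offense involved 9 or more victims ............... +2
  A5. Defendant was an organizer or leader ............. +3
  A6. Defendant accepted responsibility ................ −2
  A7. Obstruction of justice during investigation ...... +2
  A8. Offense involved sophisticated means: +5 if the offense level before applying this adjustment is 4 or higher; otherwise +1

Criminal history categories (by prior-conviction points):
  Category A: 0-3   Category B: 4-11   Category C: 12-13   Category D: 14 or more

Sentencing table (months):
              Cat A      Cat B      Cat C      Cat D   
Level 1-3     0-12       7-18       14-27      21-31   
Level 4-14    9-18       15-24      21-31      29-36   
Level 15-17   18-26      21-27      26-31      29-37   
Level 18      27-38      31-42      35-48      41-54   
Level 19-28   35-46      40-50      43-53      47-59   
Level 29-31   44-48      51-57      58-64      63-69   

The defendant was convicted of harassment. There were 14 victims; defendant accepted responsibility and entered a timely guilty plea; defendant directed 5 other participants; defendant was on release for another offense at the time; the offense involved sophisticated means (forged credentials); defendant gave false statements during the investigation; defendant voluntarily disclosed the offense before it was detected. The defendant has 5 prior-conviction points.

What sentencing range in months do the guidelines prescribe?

Base offense level for harassment: 27.
A1 applies: 27 − 1 = 26.
A2 applies: 26 + 2 = 28.
A4 applies: 28 + 2 = 30.
A5 applies: 30 + 3 = 33.
A6 applies: 33 − 2 = 31.
A7 applies: 31 + 2 = 33.
A8 applies (level before this adjustment is 33 ≥ 4, so +5): 33 + 5 = 38.
Level 38 exceeds the maximum of 31; capped at 31.
Final offense level: 31.
Criminal history: 5 prior points → Category B (4-11).
Level 31 falls in the 29-31 band.
Grid: Level 29-31 × Category B = 51-57 months.

51-57 months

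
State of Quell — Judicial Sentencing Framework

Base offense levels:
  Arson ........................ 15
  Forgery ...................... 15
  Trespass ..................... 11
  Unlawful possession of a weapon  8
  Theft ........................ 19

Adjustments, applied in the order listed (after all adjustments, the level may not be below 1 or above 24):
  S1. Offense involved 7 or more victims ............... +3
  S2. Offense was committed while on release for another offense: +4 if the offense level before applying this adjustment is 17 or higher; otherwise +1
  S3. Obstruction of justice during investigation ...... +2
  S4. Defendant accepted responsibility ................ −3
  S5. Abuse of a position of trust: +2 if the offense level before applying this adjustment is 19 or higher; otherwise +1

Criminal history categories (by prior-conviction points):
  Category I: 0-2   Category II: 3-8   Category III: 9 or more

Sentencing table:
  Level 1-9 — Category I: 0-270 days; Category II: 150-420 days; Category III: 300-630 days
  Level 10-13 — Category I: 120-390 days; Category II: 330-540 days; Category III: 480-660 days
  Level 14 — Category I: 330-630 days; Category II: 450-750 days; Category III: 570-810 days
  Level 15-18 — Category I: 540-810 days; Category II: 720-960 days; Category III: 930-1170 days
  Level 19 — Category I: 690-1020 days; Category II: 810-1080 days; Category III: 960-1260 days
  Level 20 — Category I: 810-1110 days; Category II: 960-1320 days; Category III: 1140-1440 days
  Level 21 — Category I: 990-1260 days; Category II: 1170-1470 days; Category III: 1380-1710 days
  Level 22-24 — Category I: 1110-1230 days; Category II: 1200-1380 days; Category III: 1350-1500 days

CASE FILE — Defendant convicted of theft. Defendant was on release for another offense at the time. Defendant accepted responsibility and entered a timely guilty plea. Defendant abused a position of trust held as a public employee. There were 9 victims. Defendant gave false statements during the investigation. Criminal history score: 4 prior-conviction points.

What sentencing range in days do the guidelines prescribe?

1200-1380 days

Base offense level for theft: 19.
S1 applies: 19 + 3 = 22.
S2 applies (level before this adjustment is 22 ≥ 17, so +4): 22 + 4 = 26.
S3 applies: 26 + 2 = 28.
S4 applies: 28 − 3 = 25.
S5 applies (level before this adjustment is 25 ≥ 19, so +2): 25 + 2 = 27.
Level 27 exceeds the maximum of 24; capped at 24.
Final offense level: 24.
Criminal history: 4 prior points → Category II (3-8).
Level 24 falls in the 22-24 band.
Grid: Level 22-24 × Category II = 1200-1380 days.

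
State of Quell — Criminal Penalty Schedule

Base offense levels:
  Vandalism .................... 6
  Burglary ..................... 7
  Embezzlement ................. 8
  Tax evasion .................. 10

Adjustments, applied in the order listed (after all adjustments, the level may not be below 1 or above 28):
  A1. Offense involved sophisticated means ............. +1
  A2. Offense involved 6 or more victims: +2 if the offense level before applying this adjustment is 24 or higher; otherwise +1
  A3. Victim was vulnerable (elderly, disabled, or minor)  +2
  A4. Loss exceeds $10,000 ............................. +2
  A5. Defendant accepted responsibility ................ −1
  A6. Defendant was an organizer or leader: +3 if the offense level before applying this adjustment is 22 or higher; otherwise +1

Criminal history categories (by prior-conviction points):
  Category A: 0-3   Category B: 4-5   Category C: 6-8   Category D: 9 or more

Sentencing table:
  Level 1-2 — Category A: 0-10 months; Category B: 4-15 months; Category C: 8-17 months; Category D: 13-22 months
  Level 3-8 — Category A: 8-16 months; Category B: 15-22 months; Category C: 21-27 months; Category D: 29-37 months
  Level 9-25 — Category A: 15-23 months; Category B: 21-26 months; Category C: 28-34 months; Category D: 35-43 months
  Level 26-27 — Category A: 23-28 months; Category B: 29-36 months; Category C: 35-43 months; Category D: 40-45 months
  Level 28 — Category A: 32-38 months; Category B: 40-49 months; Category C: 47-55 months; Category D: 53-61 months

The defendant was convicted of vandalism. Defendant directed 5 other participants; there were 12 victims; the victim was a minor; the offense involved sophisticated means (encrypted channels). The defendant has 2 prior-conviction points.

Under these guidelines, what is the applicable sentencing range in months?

15-23 months

Base offense level for vandalism: 6.
A1 applies: 6 + 1 = 7.
A2 applies (level before this adjustment is 7 < 24, so +1): 7 + 1 = 8.
A3 applies: 8 + 2 = 10.
A5 does not apply.
A6 applies (level before this adjustment is 10 < 22, so +1): 10 + 1 = 11.
Final offense level: 11.
Criminal history: 2 prior points → Category A (0-3).
Level 11 falls in the 9-25 band.
Grid: Level 9-25 × Category A = 15-23 months.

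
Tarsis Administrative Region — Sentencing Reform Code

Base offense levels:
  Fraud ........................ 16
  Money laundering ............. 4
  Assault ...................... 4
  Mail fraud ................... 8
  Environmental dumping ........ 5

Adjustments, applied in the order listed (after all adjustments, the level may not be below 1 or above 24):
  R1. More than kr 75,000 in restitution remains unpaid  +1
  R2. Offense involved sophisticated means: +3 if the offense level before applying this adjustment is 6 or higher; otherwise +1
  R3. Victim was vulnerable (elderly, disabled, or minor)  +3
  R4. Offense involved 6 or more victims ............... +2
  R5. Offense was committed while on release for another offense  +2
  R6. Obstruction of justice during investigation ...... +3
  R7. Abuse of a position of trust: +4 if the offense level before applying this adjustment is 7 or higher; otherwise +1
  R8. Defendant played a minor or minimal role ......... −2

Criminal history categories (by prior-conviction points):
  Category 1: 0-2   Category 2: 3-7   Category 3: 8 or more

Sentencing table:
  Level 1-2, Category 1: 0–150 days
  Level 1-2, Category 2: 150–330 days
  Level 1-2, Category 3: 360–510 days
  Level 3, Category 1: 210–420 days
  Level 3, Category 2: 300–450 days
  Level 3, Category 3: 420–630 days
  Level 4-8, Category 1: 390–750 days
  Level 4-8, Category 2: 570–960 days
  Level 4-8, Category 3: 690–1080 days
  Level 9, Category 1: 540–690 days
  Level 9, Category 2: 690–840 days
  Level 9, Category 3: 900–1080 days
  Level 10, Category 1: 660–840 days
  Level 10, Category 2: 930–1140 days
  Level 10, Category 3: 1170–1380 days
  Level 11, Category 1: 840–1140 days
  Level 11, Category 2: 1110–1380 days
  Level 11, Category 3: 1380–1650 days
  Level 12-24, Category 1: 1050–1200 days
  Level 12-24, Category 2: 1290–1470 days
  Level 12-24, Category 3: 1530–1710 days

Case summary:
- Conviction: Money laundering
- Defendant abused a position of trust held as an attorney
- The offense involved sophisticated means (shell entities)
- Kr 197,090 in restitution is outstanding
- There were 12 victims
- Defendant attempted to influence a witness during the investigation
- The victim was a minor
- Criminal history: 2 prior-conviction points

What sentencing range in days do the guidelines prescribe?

1050-1200 days

Base offense level for money laundering: 4.
R1 applies: 4 + 1 = 5.
R2 applies (level before this adjustment is 5 < 6, so +1): 5 + 1 = 6.
R3 applies: 6 + 3 = 9.
R4 applies: 9 + 2 = 11.
R5 does not apply.
R6 applies: 11 + 3 = 14.
R7 applies (level before this adjustment is 14 ≥ 7, so +4): 14 + 4 = 18.
Final offense level: 18.
Criminal history: 2 prior points → Category 1 (0-2).
Level 18 falls in the 12-24 band.
Grid: Level 12-24 × Category 1 = 1050-1200 days.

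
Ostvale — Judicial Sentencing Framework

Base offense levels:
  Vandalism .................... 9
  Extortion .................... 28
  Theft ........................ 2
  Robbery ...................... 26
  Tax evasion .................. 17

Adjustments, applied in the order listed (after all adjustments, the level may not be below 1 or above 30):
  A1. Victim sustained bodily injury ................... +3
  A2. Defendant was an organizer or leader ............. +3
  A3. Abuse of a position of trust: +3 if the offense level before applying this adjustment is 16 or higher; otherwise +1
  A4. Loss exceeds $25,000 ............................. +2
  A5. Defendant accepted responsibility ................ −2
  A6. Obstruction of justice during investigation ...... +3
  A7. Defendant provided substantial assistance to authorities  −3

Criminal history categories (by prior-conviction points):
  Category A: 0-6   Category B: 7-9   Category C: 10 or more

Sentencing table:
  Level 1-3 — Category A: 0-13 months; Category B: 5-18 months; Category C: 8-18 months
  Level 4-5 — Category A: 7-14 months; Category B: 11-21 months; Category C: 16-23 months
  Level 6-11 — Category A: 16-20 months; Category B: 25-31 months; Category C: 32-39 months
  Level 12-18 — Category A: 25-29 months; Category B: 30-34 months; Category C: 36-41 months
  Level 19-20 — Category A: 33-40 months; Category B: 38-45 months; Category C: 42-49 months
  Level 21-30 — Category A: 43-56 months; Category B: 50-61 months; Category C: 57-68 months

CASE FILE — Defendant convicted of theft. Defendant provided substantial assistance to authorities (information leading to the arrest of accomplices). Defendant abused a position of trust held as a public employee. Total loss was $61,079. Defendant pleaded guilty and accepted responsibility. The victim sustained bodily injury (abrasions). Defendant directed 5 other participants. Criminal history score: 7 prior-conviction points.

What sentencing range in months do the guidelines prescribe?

25-31 months

Base offense level for theft: 2.
A1 applies: 2 + 3 = 5.
A2 applies: 5 + 3 = 8.
A3 applies (level before this adjustment is 8 < 16, so +1): 8 + 1 = 9.
A4 applies: 9 + 2 = 11.
A5 applies: 11 − 2 = 9.
A7 applies: 9 − 3 = 6.
Final offense level: 6.
Criminal history: 7 prior points → Category B (7-9).
Level 6 falls in the 6-11 band.
Grid: Level 6-11 × Category B = 25-31 months.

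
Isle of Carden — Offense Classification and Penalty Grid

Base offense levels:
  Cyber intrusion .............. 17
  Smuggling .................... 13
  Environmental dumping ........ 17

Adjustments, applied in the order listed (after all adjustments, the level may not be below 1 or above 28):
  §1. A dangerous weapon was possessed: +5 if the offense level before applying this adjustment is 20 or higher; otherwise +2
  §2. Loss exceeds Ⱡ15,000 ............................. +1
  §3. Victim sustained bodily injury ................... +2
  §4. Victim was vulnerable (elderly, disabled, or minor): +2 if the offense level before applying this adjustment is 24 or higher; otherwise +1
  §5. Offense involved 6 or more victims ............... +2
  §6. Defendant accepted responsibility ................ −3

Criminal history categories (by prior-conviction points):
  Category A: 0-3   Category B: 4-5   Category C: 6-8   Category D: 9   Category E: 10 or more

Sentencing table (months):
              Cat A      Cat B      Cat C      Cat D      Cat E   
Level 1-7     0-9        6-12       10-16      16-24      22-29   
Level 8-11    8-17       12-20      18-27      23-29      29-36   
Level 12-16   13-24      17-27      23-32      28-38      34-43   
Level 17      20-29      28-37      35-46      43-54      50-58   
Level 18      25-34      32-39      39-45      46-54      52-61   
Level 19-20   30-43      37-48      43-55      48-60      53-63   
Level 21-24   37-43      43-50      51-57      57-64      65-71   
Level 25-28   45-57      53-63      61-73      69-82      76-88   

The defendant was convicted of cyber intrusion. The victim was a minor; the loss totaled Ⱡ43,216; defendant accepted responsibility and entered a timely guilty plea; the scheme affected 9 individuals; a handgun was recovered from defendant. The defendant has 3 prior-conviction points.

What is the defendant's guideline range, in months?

Base offense level for cyber intrusion: 17.
§1 applies (level before this adjustment is 17 < 20, so +2): 17 + 2 = 19.
§2 applies: 19 + 1 = 20.
§3 does not apply.
§4 applies (level before this adjustment is 20 < 24, so +1): 20 + 1 = 21.
§5 applies: 21 + 2 = 23.
§6 applies: 23 − 3 = 20.
Final offense level: 20.
Criminal history: 3 prior points → Category A (0-3).
Level 20 falls in the 19-20 band.
Grid: Level 19-20 × Category A = 30-43 months.

30-43 months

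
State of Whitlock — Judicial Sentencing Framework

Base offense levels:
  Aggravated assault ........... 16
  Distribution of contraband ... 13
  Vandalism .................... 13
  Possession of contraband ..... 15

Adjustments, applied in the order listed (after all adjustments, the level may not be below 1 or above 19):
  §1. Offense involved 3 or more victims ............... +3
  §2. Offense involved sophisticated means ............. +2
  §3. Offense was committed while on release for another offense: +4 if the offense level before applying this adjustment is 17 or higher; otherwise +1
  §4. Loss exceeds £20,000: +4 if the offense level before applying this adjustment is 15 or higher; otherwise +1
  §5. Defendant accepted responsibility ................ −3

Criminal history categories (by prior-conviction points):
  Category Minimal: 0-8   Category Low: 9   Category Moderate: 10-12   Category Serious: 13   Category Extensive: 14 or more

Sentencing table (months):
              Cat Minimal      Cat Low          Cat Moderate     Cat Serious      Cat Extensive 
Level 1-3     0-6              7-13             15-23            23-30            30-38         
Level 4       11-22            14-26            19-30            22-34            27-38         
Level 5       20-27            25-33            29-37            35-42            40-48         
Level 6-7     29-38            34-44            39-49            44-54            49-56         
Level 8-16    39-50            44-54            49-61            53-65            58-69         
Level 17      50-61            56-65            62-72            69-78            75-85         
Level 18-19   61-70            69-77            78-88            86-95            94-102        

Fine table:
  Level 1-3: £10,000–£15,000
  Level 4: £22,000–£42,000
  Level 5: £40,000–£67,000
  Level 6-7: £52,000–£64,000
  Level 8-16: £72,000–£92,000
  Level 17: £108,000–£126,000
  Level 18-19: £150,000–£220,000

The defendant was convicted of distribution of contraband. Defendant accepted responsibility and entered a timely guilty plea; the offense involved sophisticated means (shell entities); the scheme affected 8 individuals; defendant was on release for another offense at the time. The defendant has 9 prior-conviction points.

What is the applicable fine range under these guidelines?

Base offense level for distribution of contraband: 13.
§1 applies: 13 + 3 = 16.
§2 applies: 16 + 2 = 18.
§3 applies (level before this adjustment is 18 ≥ 17, so +4): 18 + 4 = 22.
§5 applies: 22 − 3 = 19.
Final offense level: 19.
Level 19 falls in the 18-19 band.
Fine table: Level 18-19 → £150,000–£220,000.

£150,000–£220,000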